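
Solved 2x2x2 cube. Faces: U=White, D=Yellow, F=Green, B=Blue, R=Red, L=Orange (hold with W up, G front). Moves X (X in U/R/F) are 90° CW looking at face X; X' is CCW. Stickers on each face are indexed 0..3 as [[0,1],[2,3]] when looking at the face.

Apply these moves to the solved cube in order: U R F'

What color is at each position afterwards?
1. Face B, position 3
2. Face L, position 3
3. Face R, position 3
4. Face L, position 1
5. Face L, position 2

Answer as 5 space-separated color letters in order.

Answer: B W B G O

Derivation:
After move 1 (U): U=WWWW F=RRGG R=BBRR B=OOBB L=GGOO
After move 2 (R): R=RBRB U=WRWG F=RYGY D=YBYO B=WOWB
After move 3 (F'): F=YYRG U=WRRR R=BBYB D=GOYO L=GGOW
Query 1: B[3] = B
Query 2: L[3] = W
Query 3: R[3] = B
Query 4: L[1] = G
Query 5: L[2] = O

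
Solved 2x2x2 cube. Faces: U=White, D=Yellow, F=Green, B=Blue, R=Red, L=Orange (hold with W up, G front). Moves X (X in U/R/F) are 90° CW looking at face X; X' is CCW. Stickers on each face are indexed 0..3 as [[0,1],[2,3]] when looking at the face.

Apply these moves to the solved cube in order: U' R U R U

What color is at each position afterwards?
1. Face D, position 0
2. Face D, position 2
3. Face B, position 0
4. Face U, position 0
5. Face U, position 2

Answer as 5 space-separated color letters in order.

Answer: Y Y O G Y

Derivation:
After move 1 (U'): U=WWWW F=OOGG R=GGRR B=RRBB L=BBOO
After move 2 (R): R=RGRG U=WOWG F=OYGY D=YBYR B=WRWB
After move 3 (U): U=WWGO F=RGGY R=WRRG B=BBWB L=OYOO
After move 4 (R): R=RWGR U=WGGY F=RBGR D=YWYB B=OBWB
After move 5 (U): U=GWYG F=RWGR R=OBGR B=OYWB L=RBOO
Query 1: D[0] = Y
Query 2: D[2] = Y
Query 3: B[0] = O
Query 4: U[0] = G
Query 5: U[2] = Y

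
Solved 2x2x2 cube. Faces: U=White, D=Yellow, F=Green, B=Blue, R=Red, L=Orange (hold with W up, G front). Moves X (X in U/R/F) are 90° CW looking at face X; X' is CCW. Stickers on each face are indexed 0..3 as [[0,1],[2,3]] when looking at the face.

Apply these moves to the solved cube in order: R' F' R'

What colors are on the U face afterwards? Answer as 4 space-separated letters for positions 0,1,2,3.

After move 1 (R'): R=RRRR U=WBWB F=GWGW D=YGYG B=YBYB
After move 2 (F'): F=WWGG U=WBRR R=GRYR D=OOYG L=OBOW
After move 3 (R'): R=RRGY U=WYRY F=WBGR D=OWYG B=GBOB
Query: U face = WYRY

Answer: W Y R Y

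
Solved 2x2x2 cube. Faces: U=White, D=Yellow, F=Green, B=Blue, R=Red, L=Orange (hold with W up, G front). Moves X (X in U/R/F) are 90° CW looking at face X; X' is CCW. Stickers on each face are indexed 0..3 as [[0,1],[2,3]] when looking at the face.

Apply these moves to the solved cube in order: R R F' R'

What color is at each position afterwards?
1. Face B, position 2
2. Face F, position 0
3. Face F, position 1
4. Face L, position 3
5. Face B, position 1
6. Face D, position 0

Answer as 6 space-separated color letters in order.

After move 1 (R): R=RRRR U=WGWG F=GYGY D=YBYB B=WBWB
After move 2 (R): R=RRRR U=WYWY F=GBGB D=YWYW B=GBGB
After move 3 (F'): F=BBGG U=WYRR R=WRYR D=OOYW L=OYOW
After move 4 (R'): R=RRWY U=WGRG F=BYGR D=OBYG B=WBOB
Query 1: B[2] = O
Query 2: F[0] = B
Query 3: F[1] = Y
Query 4: L[3] = W
Query 5: B[1] = B
Query 6: D[0] = O

Answer: O B Y W B O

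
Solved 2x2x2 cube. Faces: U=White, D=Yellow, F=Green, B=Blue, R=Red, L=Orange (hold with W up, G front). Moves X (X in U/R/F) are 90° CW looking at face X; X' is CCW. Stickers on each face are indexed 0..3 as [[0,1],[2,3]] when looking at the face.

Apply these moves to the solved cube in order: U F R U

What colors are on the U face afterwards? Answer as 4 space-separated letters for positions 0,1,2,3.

Answer: O W R R

Derivation:
After move 1 (U): U=WWWW F=RRGG R=BBRR B=OOBB L=GGOO
After move 2 (F): F=GRGR U=WWOG R=WBWR D=RBYY L=GYOY
After move 3 (R): R=WWRB U=WROR F=GBGY D=RBYO B=GOWB
After move 4 (U): U=OWRR F=WWGY R=GORB B=GYWB L=GBOY
Query: U face = OWRR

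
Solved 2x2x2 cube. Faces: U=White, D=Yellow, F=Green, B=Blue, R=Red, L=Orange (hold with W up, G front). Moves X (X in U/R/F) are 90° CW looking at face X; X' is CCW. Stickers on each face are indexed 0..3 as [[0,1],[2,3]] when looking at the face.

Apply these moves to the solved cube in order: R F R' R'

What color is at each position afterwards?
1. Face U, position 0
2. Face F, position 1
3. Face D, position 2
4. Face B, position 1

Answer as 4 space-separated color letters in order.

Answer: W W Y B

Derivation:
After move 1 (R): R=RRRR U=WGWG F=GYGY D=YBYB B=WBWB
After move 2 (F): F=GGYY U=WGOO R=WRGR D=RRYB L=OYOB
After move 3 (R'): R=RRWG U=WWOW F=GGYO D=RGYY B=BBRB
After move 4 (R'): R=RGRW U=WROB F=GWYW D=RGYO B=YBGB
Query 1: U[0] = W
Query 2: F[1] = W
Query 3: D[2] = Y
Query 4: B[1] = B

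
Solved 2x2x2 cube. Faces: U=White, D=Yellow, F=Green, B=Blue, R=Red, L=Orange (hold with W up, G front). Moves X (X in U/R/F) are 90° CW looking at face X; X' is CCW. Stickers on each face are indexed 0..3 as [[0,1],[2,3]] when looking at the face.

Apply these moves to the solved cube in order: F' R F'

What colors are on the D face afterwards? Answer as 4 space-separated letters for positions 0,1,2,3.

Answer: W W Y B

Derivation:
After move 1 (F'): F=GGGG U=WWRR R=YRYR D=OOYY L=OWOW
After move 2 (R): R=YYRR U=WGRG F=GOGY D=OBYB B=RBWB
After move 3 (F'): F=OYGG U=WGYR R=BYOR D=WWYB L=OGOR
Query: D face = WWYB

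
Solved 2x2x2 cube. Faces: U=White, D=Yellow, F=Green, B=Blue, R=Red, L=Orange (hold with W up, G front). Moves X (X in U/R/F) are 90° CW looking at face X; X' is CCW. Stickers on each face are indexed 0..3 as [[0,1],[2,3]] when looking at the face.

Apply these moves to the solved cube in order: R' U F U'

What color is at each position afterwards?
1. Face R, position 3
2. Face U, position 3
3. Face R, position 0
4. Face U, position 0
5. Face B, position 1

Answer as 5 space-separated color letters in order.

After move 1 (R'): R=RRRR U=WBWB F=GWGW D=YGYG B=YBYB
After move 2 (U): U=WWBB F=RRGW R=YBRR B=OOYB L=GWOO
After move 3 (F): F=GRWR U=WWOW R=BBBR D=RYYG L=GYOG
After move 4 (U'): U=WWWO F=GYWR R=GRBR B=BBYB L=OOOG
Query 1: R[3] = R
Query 2: U[3] = O
Query 3: R[0] = G
Query 4: U[0] = W
Query 5: B[1] = B

Answer: R O G W B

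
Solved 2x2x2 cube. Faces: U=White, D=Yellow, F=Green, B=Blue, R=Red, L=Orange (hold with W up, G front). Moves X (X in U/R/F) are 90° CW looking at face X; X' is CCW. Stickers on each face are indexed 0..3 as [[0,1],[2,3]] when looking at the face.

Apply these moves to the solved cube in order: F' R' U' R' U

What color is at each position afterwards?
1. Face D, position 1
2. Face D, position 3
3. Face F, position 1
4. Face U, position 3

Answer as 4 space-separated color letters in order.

Answer: W R Y O

Derivation:
After move 1 (F'): F=GGGG U=WWRR R=YRYR D=OOYY L=OWOW
After move 2 (R'): R=RRYY U=WBRB F=GWGR D=OGYG B=YBOB
After move 3 (U'): U=BBWR F=OWGR R=GWYY B=RROB L=YBOW
After move 4 (R'): R=WYGY U=BOWR F=OBGR D=OWYR B=GRGB
After move 5 (U): U=WBRO F=WYGR R=GRGY B=YBGB L=OBOW
Query 1: D[1] = W
Query 2: D[3] = R
Query 3: F[1] = Y
Query 4: U[3] = O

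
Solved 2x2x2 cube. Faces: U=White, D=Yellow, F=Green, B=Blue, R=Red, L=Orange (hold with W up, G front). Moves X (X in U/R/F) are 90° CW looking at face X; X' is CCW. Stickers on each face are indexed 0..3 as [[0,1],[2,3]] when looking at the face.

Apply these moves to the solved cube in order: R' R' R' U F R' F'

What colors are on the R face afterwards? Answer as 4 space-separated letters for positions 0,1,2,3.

After move 1 (R'): R=RRRR U=WBWB F=GWGW D=YGYG B=YBYB
After move 2 (R'): R=RRRR U=WYWY F=GBGB D=YWYW B=GBGB
After move 3 (R'): R=RRRR U=WGWG F=GYGY D=YBYB B=WBWB
After move 4 (U): U=WWGG F=RRGY R=WBRR B=OOWB L=GYOO
After move 5 (F): F=GRYR U=WWOY R=GBGR D=RWYB L=GYOB
After move 6 (R'): R=BRGG U=WWOO F=GWYY D=RRYR B=BOWB
After move 7 (F'): F=WYGY U=WWBG R=RRRG D=YBYR L=GOOO
Query: R face = RRRG

Answer: R R R G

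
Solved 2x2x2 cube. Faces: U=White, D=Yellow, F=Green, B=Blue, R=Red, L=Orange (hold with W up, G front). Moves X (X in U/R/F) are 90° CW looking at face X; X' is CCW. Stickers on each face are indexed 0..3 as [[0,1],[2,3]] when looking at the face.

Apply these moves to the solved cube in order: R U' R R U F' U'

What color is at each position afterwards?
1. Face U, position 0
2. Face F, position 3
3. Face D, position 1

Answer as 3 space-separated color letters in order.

After move 1 (R): R=RRRR U=WGWG F=GYGY D=YBYB B=WBWB
After move 2 (U'): U=GGWW F=OOGY R=GYRR B=RRWB L=WBOO
After move 3 (R): R=RGRY U=GOWY F=OBGB D=YWYR B=WRGB
After move 4 (R): R=RRYG U=GBWB F=OWGR D=YGYW B=YROB
After move 5 (U): U=WGBB F=RRGR R=YRYG B=WBOB L=OWOO
After move 6 (F'): F=RRRG U=WGYY R=GRYG D=WOYW L=OBOB
After move 7 (U'): U=GYWY F=OBRG R=RRYG B=GROB L=WBOB
Query 1: U[0] = G
Query 2: F[3] = G
Query 3: D[1] = O

Answer: G G O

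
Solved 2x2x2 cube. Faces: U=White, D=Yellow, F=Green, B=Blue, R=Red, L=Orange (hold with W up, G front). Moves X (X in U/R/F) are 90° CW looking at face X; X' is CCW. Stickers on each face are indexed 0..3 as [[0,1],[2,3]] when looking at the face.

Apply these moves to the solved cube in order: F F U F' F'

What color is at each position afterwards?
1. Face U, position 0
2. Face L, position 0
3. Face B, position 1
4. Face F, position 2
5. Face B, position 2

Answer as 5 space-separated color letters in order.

Answer: Y G R R B

Derivation:
After move 1 (F): F=GGGG U=WWOO R=WRWR D=RRYY L=OYOY
After move 2 (F): F=GGGG U=WWYY R=OROR D=WWYY L=OROR
After move 3 (U): U=YWYW F=ORGG R=BBOR B=ORBB L=GGOR
After move 4 (F'): F=RGOG U=YWBO R=WBWR D=GRYY L=GWOY
After move 5 (F'): F=GGRO U=YWWW R=RBGR D=WYYY L=GOOB
Query 1: U[0] = Y
Query 2: L[0] = G
Query 3: B[1] = R
Query 4: F[2] = R
Query 5: B[2] = B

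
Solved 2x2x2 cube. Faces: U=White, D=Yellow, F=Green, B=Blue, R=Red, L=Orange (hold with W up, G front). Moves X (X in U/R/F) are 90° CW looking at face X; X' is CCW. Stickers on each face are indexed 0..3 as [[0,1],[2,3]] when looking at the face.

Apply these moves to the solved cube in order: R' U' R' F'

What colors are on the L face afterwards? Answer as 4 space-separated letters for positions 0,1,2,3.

After move 1 (R'): R=RRRR U=WBWB F=GWGW D=YGYG B=YBYB
After move 2 (U'): U=BBWW F=OOGW R=GWRR B=RRYB L=YBOO
After move 3 (R'): R=WRGR U=BYWR F=OBGW D=YOYW B=GRGB
After move 4 (F'): F=BWOG U=BYWG R=ORYR D=BOYW L=YROW
Query: L face = YROW

Answer: Y R O W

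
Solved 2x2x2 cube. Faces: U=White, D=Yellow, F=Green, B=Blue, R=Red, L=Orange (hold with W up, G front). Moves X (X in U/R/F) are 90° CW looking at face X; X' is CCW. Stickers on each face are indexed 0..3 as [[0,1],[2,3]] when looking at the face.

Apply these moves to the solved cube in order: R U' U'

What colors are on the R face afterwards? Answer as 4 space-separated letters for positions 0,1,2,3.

After move 1 (R): R=RRRR U=WGWG F=GYGY D=YBYB B=WBWB
After move 2 (U'): U=GGWW F=OOGY R=GYRR B=RRWB L=WBOO
After move 3 (U'): U=GWGW F=WBGY R=OORR B=GYWB L=RROO
Query: R face = OORR

Answer: O O R R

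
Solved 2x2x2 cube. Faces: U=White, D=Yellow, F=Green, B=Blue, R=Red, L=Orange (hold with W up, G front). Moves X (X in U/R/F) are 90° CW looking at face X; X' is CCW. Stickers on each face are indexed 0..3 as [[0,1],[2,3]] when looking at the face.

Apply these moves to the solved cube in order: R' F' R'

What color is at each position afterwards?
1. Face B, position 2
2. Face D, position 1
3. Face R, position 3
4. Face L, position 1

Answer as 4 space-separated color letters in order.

Answer: O W Y B

Derivation:
After move 1 (R'): R=RRRR U=WBWB F=GWGW D=YGYG B=YBYB
After move 2 (F'): F=WWGG U=WBRR R=GRYR D=OOYG L=OBOW
After move 3 (R'): R=RRGY U=WYRY F=WBGR D=OWYG B=GBOB
Query 1: B[2] = O
Query 2: D[1] = W
Query 3: R[3] = Y
Query 4: L[1] = B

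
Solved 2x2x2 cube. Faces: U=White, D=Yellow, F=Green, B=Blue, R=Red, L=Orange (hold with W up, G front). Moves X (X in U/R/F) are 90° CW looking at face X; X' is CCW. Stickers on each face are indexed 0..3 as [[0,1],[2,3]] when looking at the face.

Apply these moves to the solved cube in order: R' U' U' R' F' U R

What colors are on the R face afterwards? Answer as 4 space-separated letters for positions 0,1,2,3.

After move 1 (R'): R=RRRR U=WBWB F=GWGW D=YGYG B=YBYB
After move 2 (U'): U=BBWW F=OOGW R=GWRR B=RRYB L=YBOO
After move 3 (U'): U=BWBW F=YBGW R=OORR B=GWYB L=RROO
After move 4 (R'): R=OROR U=BYBG F=YWGW D=YBYW B=GWGB
After move 5 (F'): F=WWYG U=BYOO R=BRYR D=ROYW L=RGOB
After move 6 (U): U=OBOY F=BRYG R=GWYR B=RGGB L=WWOB
After move 7 (R): R=YGRW U=OROG F=BOYW D=RGYR B=YGBB
Query: R face = YGRW

Answer: Y G R W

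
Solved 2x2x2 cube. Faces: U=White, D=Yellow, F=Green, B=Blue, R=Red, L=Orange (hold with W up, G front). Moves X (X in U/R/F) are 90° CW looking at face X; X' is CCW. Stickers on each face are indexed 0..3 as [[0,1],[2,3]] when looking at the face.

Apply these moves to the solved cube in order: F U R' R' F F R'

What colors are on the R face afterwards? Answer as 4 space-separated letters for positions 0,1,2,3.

After move 1 (F): F=GGGG U=WWOO R=WRWR D=RRYY L=OYOY
After move 2 (U): U=OWOW F=WRGG R=BBWR B=OYBB L=GGOY
After move 3 (R'): R=BRBW U=OBOO F=WWGW D=RRYG B=YYRB
After move 4 (R'): R=RWBB U=OROY F=WBGO D=RWYW B=GYRB
After move 5 (F): F=GWOB U=ORYG R=OWYB D=BRYW L=GROW
After move 6 (F): F=OGBW U=ORWR R=YWGB D=YOYW L=GBOR
After move 7 (R'): R=WBYG U=ORWG F=ORBR D=YGYW B=WYOB
Query: R face = WBYG

Answer: W B Y G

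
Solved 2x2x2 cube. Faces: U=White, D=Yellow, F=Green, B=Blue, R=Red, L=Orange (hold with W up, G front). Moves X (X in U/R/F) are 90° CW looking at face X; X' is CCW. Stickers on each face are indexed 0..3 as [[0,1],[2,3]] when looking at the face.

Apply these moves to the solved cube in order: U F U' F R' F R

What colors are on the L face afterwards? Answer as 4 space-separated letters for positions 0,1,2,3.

After move 1 (U): U=WWWW F=RRGG R=BBRR B=OOBB L=GGOO
After move 2 (F): F=GRGR U=WWOG R=WBWR D=RBYY L=GYOY
After move 3 (U'): U=WGWO F=GYGR R=GRWR B=WBBB L=OOOY
After move 4 (F): F=GGRY U=WGYO R=WROR D=WGYY L=OROB
After move 5 (R'): R=RRWO U=WBYW F=GGRO D=WGYY B=YBGB
After move 6 (F): F=RGOG U=WBBR R=YRWO D=WRYY L=OWOG
After move 7 (R): R=WYOR U=WGBG F=RROY D=WGYY B=RBBB
Query: L face = OWOG

Answer: O W O G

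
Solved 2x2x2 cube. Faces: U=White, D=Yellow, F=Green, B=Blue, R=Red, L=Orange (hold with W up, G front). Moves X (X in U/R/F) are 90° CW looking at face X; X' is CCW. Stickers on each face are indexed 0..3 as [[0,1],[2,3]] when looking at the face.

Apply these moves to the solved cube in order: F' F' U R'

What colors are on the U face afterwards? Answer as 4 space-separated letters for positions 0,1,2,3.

Answer: Y B Y O

Derivation:
After move 1 (F'): F=GGGG U=WWRR R=YRYR D=OOYY L=OWOW
After move 2 (F'): F=GGGG U=WWYY R=OROR D=WWYY L=OROR
After move 3 (U): U=YWYW F=ORGG R=BBOR B=ORBB L=GGOR
After move 4 (R'): R=BRBO U=YBYO F=OWGW D=WRYG B=YRWB
Query: U face = YBYO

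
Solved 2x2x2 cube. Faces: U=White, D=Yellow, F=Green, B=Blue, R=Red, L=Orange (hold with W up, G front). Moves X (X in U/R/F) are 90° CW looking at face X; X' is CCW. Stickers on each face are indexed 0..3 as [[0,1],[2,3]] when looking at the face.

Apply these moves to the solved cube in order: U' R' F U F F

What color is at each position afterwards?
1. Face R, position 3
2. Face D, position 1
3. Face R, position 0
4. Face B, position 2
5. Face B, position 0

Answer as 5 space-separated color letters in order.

Answer: R B O Y B

Derivation:
After move 1 (U'): U=WWWW F=OOGG R=GGRR B=RRBB L=BBOO
After move 2 (R'): R=GRGR U=WBWR F=OWGW D=YOYG B=YRYB
After move 3 (F): F=GOWW U=WBOB R=WRRR D=GGYG L=BYOO
After move 4 (U): U=OWBB F=WRWW R=YRRR B=BYYB L=GOOO
After move 5 (F): F=WWWR U=OWOO R=BRBR D=RYYG L=GGOG
After move 6 (F): F=WWRW U=OWGG R=OROR D=BBYG L=GROY
Query 1: R[3] = R
Query 2: D[1] = B
Query 3: R[0] = O
Query 4: B[2] = Y
Query 5: B[0] = B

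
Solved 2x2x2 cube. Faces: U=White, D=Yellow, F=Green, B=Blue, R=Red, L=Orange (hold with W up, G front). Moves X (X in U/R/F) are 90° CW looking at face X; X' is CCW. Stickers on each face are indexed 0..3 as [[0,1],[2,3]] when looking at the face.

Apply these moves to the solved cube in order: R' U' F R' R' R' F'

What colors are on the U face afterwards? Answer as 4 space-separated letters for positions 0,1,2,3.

After move 1 (R'): R=RRRR U=WBWB F=GWGW D=YGYG B=YBYB
After move 2 (U'): U=BBWW F=OOGW R=GWRR B=RRYB L=YBOO
After move 3 (F): F=GOWO U=BBOB R=WWWR D=RGYG L=YYOG
After move 4 (R'): R=WRWW U=BYOR F=GBWB D=ROYO B=GRGB
After move 5 (R'): R=RWWW U=BGOG F=GYWR D=RBYB B=OROB
After move 6 (R'): R=WWRW U=BOOO F=GGWG D=RYYR B=BRBB
After move 7 (F'): F=GGGW U=BOWR R=YWRW D=YGYR L=YOOO
Query: U face = BOWR

Answer: B O W R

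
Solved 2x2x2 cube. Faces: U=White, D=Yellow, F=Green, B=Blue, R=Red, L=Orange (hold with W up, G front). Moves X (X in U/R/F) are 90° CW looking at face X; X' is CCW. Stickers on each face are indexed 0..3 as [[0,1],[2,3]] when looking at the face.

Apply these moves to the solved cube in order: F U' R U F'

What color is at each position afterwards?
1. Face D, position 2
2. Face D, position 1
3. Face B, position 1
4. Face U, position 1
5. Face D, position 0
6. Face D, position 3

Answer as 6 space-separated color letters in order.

After move 1 (F): F=GGGG U=WWOO R=WRWR D=RRYY L=OYOY
After move 2 (U'): U=WOWO F=OYGG R=GGWR B=WRBB L=BBOY
After move 3 (R): R=WGRG U=WYWG F=ORGY D=RBYW B=OROB
After move 4 (U): U=WWGY F=WGGY R=ORRG B=BBOB L=OROY
After move 5 (F'): F=GYWG U=WWOR R=BRRG D=RYYW L=OYOG
Query 1: D[2] = Y
Query 2: D[1] = Y
Query 3: B[1] = B
Query 4: U[1] = W
Query 5: D[0] = R
Query 6: D[3] = W

Answer: Y Y B W R W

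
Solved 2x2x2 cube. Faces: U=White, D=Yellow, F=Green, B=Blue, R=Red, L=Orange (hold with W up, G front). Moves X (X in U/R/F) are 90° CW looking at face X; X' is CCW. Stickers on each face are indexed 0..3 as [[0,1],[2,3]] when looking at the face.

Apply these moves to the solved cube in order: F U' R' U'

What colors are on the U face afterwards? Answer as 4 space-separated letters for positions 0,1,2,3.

After move 1 (F): F=GGGG U=WWOO R=WRWR D=RRYY L=OYOY
After move 2 (U'): U=WOWO F=OYGG R=GGWR B=WRBB L=BBOY
After move 3 (R'): R=GRGW U=WBWW F=OOGO D=RYYG B=YRRB
After move 4 (U'): U=BWWW F=BBGO R=OOGW B=GRRB L=YROY
Query: U face = BWWW

Answer: B W W W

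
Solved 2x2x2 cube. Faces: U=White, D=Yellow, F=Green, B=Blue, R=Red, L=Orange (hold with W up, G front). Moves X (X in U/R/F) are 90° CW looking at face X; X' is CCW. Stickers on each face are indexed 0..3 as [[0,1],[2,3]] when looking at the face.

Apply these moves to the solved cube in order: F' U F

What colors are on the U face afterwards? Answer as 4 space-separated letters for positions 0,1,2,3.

After move 1 (F'): F=GGGG U=WWRR R=YRYR D=OOYY L=OWOW
After move 2 (U): U=RWRW F=YRGG R=BBYR B=OWBB L=GGOW
After move 3 (F): F=GYGR U=RWWG R=RBWR D=YBYY L=GOOO
Query: U face = RWWG

Answer: R W W G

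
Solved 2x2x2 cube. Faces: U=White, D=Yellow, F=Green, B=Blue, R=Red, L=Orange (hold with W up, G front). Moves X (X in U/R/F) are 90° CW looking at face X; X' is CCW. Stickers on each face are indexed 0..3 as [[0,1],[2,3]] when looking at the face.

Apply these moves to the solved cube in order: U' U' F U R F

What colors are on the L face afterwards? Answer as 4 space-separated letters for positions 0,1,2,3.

Answer: G R O B

Derivation:
After move 1 (U'): U=WWWW F=OOGG R=GGRR B=RRBB L=BBOO
After move 2 (U'): U=WWWW F=BBGG R=OORR B=GGBB L=RROO
After move 3 (F): F=GBGB U=WWOR R=WOWR D=ROYY L=RYOY
After move 4 (U): U=OWRW F=WOGB R=GGWR B=RYBB L=GBOY
After move 5 (R): R=WGRG U=OORB F=WOGY D=RBYR B=WYWB
After move 6 (F): F=GWYO U=OOYB R=RGBG D=RWYR L=GROB
Query: L face = GROB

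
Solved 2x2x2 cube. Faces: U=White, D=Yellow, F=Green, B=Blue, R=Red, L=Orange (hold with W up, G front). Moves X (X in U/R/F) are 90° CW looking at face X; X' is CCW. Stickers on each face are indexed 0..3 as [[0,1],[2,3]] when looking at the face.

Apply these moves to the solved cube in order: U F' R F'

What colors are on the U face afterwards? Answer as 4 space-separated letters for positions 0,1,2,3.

After move 1 (U): U=WWWW F=RRGG R=BBRR B=OOBB L=GGOO
After move 2 (F'): F=RGRG U=WWBR R=YBYR D=GOYY L=GWOW
After move 3 (R): R=YYRB U=WGBG F=RORY D=GBYO B=ROWB
After move 4 (F'): F=OYRR U=WGYR R=BYGB D=WWYO L=GGOB
Query: U face = WGYR

Answer: W G Y R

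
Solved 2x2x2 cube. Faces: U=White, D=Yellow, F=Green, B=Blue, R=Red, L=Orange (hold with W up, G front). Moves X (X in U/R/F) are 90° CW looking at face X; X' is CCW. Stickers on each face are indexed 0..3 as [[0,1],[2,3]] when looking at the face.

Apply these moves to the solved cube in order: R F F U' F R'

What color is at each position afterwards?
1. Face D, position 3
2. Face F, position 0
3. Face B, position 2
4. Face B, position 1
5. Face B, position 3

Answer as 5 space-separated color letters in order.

Answer: R Y Y R B

Derivation:
After move 1 (R): R=RRRR U=WGWG F=GYGY D=YBYB B=WBWB
After move 2 (F): F=GGYY U=WGOO R=WRGR D=RRYB L=OYOB
After move 3 (F): F=YGYG U=WGBY R=OROR D=GWYB L=OROR
After move 4 (U'): U=GYWB F=ORYG R=YGOR B=ORWB L=WBOR
After move 5 (F): F=YOGR U=GYRB R=WGBR D=OYYB L=WGOW
After move 6 (R'): R=GRWB U=GWRO F=YYGB D=OOYR B=BRYB
Query 1: D[3] = R
Query 2: F[0] = Y
Query 3: B[2] = Y
Query 4: B[1] = R
Query 5: B[3] = B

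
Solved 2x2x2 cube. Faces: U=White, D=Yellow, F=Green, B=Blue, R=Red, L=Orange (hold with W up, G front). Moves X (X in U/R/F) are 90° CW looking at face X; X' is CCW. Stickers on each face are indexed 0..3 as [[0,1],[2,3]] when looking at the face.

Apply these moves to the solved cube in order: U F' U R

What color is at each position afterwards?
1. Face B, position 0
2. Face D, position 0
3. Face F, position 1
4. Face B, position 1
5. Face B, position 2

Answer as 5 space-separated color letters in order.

After move 1 (U): U=WWWW F=RRGG R=BBRR B=OOBB L=GGOO
After move 2 (F'): F=RGRG U=WWBR R=YBYR D=GOYY L=GWOW
After move 3 (U): U=BWRW F=YBRG R=OOYR B=GWBB L=RGOW
After move 4 (R): R=YORO U=BBRG F=YORY D=GBYG B=WWWB
Query 1: B[0] = W
Query 2: D[0] = G
Query 3: F[1] = O
Query 4: B[1] = W
Query 5: B[2] = W

Answer: W G O W W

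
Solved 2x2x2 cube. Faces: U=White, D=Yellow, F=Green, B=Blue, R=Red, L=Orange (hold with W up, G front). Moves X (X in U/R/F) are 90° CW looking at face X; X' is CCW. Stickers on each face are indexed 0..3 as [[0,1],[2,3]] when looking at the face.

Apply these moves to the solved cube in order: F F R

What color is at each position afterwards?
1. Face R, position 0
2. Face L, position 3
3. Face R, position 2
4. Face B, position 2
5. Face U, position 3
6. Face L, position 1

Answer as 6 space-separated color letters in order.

Answer: O R R W G R

Derivation:
After move 1 (F): F=GGGG U=WWOO R=WRWR D=RRYY L=OYOY
After move 2 (F): F=GGGG U=WWYY R=OROR D=WWYY L=OROR
After move 3 (R): R=OORR U=WGYG F=GWGY D=WBYB B=YBWB
Query 1: R[0] = O
Query 2: L[3] = R
Query 3: R[2] = R
Query 4: B[2] = W
Query 5: U[3] = G
Query 6: L[1] = R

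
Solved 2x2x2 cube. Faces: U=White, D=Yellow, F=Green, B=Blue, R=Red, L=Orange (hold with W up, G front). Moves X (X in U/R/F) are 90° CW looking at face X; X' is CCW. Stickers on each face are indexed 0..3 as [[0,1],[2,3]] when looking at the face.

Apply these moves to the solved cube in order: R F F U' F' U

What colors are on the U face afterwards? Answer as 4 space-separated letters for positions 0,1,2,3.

Answer: Y G O Y

Derivation:
After move 1 (R): R=RRRR U=WGWG F=GYGY D=YBYB B=WBWB
After move 2 (F): F=GGYY U=WGOO R=WRGR D=RRYB L=OYOB
After move 3 (F): F=YGYG U=WGBY R=OROR D=GWYB L=OROR
After move 4 (U'): U=GYWB F=ORYG R=YGOR B=ORWB L=WBOR
After move 5 (F'): F=RGOY U=GYYO R=WGGR D=BRYB L=WBOW
After move 6 (U): U=YGOY F=WGOY R=ORGR B=WBWB L=RGOW
Query: U face = YGOY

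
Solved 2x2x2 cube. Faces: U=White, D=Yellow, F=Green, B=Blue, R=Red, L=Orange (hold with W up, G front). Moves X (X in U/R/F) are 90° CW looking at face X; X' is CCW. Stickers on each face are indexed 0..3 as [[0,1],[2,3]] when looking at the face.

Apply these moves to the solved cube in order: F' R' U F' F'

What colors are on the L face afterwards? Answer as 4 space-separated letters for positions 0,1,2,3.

After move 1 (F'): F=GGGG U=WWRR R=YRYR D=OOYY L=OWOW
After move 2 (R'): R=RRYY U=WBRB F=GWGR D=OGYG B=YBOB
After move 3 (U): U=RWBB F=RRGR R=YBYY B=OWOB L=GWOW
After move 4 (F'): F=RRRG U=RWYY R=GBOY D=WWYG L=GBOB
After move 5 (F'): F=RGRR U=RWGO R=WBWY D=BBYG L=GYOY
Query: L face = GYOY

Answer: G Y O Y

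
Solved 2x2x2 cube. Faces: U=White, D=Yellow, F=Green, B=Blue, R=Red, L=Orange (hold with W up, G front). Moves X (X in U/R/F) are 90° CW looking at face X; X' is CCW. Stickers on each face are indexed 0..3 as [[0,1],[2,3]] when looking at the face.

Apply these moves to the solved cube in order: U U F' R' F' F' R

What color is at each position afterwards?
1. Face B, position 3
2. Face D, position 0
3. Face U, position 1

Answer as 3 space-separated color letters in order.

After move 1 (U): U=WWWW F=RRGG R=BBRR B=OOBB L=GGOO
After move 2 (U): U=WWWW F=BBGG R=OORR B=GGBB L=RROO
After move 3 (F'): F=BGBG U=WWOR R=YOYR D=ROYY L=RWOW
After move 4 (R'): R=ORYY U=WBOG F=BWBR D=RGYG B=YGOB
After move 5 (F'): F=WRBB U=WBOY R=GRRY D=WWYG L=RGOO
After move 6 (F'): F=RBWB U=WBGR R=WRWY D=GOYG L=RYOO
After move 7 (R): R=WWYR U=WBGB F=ROWG D=GOYY B=RGBB
Query 1: B[3] = B
Query 2: D[0] = G
Query 3: U[1] = B

Answer: B G B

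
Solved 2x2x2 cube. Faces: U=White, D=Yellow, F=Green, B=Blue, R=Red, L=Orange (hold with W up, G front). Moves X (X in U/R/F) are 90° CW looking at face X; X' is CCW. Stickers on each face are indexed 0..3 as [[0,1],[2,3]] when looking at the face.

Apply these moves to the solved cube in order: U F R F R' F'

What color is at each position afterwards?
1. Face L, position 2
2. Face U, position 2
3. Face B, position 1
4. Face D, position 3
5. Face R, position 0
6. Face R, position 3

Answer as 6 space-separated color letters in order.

After move 1 (U): U=WWWW F=RRGG R=BBRR B=OOBB L=GGOO
After move 2 (F): F=GRGR U=WWOG R=WBWR D=RBYY L=GYOY
After move 3 (R): R=WWRB U=WROR F=GBGY D=RBYO B=GOWB
After move 4 (F): F=GGYB U=WRYY R=OWRB D=RWYO L=GROB
After move 5 (R'): R=WBOR U=WWYG F=GRYY D=RGYB B=OOWB
After move 6 (F'): F=RYGY U=WWWO R=GBRR D=RBYB L=GGOY
Query 1: L[2] = O
Query 2: U[2] = W
Query 3: B[1] = O
Query 4: D[3] = B
Query 5: R[0] = G
Query 6: R[3] = R

Answer: O W O B G R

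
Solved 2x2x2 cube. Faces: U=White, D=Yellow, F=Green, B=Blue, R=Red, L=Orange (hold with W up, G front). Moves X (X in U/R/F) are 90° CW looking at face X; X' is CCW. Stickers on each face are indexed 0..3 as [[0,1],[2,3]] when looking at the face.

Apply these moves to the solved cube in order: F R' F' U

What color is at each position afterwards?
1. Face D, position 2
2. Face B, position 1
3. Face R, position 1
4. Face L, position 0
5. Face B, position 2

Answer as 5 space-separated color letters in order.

Answer: Y B B W R

Derivation:
After move 1 (F): F=GGGG U=WWOO R=WRWR D=RRYY L=OYOY
After move 2 (R'): R=RRWW U=WBOB F=GWGO D=RGYG B=YBRB
After move 3 (F'): F=WOGG U=WBRW R=GRRW D=YYYG L=OBOO
After move 4 (U): U=RWWB F=GRGG R=YBRW B=OBRB L=WOOO
Query 1: D[2] = Y
Query 2: B[1] = B
Query 3: R[1] = B
Query 4: L[0] = W
Query 5: B[2] = R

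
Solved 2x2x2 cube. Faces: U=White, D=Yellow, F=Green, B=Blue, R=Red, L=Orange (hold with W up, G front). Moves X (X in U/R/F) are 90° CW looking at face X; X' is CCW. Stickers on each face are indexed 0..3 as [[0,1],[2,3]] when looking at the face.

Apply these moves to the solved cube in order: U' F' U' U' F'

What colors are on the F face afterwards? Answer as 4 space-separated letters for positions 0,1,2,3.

After move 1 (U'): U=WWWW F=OOGG R=GGRR B=RRBB L=BBOO
After move 2 (F'): F=OGOG U=WWGR R=YGYR D=BOYY L=BWOW
After move 3 (U'): U=WRWG F=BWOG R=OGYR B=YGBB L=RROW
After move 4 (U'): U=RGWW F=RROG R=BWYR B=OGBB L=YGOW
After move 5 (F'): F=RGRO U=RGBY R=OWBR D=GWYY L=YWOW
Query: F face = RGRO

Answer: R G R O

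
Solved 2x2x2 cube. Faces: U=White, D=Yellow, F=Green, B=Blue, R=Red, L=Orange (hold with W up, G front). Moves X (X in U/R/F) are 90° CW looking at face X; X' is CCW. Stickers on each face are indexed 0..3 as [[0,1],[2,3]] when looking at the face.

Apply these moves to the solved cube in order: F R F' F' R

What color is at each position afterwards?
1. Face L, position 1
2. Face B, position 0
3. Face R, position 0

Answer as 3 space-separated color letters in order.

After move 1 (F): F=GGGG U=WWOO R=WRWR D=RRYY L=OYOY
After move 2 (R): R=WWRR U=WGOG F=GRGY D=RBYB B=OBWB
After move 3 (F'): F=RYGG U=WGWR R=BWRR D=YYYB L=OGOO
After move 4 (F'): F=YGRG U=WGBR R=YWYR D=GOYB L=OROW
After move 5 (R): R=YYRW U=WGBG F=YORB D=GWYO B=RBGB
Query 1: L[1] = R
Query 2: B[0] = R
Query 3: R[0] = Y

Answer: R R Y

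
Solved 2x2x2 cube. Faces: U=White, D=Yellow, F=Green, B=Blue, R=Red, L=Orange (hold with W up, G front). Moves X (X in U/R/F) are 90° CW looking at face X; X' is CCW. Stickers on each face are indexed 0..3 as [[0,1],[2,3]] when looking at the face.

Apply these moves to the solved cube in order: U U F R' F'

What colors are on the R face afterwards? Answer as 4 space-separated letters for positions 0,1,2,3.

After move 1 (U): U=WWWW F=RRGG R=BBRR B=OOBB L=GGOO
After move 2 (U): U=WWWW F=BBGG R=OORR B=GGBB L=RROO
After move 3 (F): F=GBGB U=WWOR R=WOWR D=ROYY L=RYOY
After move 4 (R'): R=ORWW U=WBOG F=GWGR D=RBYB B=YGOB
After move 5 (F'): F=WRGG U=WBOW R=BRRW D=YYYB L=RGOO
Query: R face = BRRW

Answer: B R R W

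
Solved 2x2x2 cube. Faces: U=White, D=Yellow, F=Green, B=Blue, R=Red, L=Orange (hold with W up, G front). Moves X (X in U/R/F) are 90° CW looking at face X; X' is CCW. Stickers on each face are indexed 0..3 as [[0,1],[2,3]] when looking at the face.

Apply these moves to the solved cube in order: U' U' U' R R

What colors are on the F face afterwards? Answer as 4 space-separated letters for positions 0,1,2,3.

Answer: R B G O

Derivation:
After move 1 (U'): U=WWWW F=OOGG R=GGRR B=RRBB L=BBOO
After move 2 (U'): U=WWWW F=BBGG R=OORR B=GGBB L=RROO
After move 3 (U'): U=WWWW F=RRGG R=BBRR B=OOBB L=GGOO
After move 4 (R): R=RBRB U=WRWG F=RYGY D=YBYO B=WOWB
After move 5 (R): R=RRBB U=WYWY F=RBGO D=YWYW B=GORB
Query: F face = RBGO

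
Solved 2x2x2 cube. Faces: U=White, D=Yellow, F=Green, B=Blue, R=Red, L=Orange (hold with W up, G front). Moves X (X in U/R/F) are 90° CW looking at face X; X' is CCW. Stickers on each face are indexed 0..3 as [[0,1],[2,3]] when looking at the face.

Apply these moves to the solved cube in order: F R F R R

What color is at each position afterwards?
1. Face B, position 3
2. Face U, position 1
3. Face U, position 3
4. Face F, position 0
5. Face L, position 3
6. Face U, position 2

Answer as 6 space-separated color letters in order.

After move 1 (F): F=GGGG U=WWOO R=WRWR D=RRYY L=OYOY
After move 2 (R): R=WWRR U=WGOG F=GRGY D=RBYB B=OBWB
After move 3 (F): F=GGYR U=WGYY R=OWGR D=RWYB L=OROB
After move 4 (R): R=GORW U=WGYR F=GWYB D=RWYO B=YBGB
After move 5 (R): R=RGWO U=WWYB F=GWYO D=RGYY B=RBGB
Query 1: B[3] = B
Query 2: U[1] = W
Query 3: U[3] = B
Query 4: F[0] = G
Query 5: L[3] = B
Query 6: U[2] = Y

Answer: B W B G B Y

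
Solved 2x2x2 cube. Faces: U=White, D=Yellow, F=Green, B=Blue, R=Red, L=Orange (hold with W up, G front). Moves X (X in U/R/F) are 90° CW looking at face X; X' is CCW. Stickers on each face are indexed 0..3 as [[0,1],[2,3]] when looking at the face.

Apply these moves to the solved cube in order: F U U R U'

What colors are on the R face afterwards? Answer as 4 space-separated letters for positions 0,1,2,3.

Answer: B R R Y

Derivation:
After move 1 (F): F=GGGG U=WWOO R=WRWR D=RRYY L=OYOY
After move 2 (U): U=OWOW F=WRGG R=BBWR B=OYBB L=GGOY
After move 3 (U): U=OOWW F=BBGG R=OYWR B=GGBB L=WROY
After move 4 (R): R=WORY U=OBWG F=BRGY D=RBYG B=WGOB
After move 5 (U'): U=BGOW F=WRGY R=BRRY B=WOOB L=WGOY
Query: R face = BRRY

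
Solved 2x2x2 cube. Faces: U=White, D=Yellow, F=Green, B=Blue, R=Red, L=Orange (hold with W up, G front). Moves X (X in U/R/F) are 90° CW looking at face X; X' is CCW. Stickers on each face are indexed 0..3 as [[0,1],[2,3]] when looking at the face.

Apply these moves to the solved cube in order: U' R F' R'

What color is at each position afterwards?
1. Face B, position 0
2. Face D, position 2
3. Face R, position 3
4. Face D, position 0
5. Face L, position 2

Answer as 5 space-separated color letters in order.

After move 1 (U'): U=WWWW F=OOGG R=GGRR B=RRBB L=BBOO
After move 2 (R): R=RGRG U=WOWG F=OYGY D=YBYR B=WRWB
After move 3 (F'): F=YYOG U=WORR R=BGYG D=BOYR L=BGOW
After move 4 (R'): R=GGBY U=WWRW F=YOOR D=BYYG B=RROB
Query 1: B[0] = R
Query 2: D[2] = Y
Query 3: R[3] = Y
Query 4: D[0] = B
Query 5: L[2] = O

Answer: R Y Y B O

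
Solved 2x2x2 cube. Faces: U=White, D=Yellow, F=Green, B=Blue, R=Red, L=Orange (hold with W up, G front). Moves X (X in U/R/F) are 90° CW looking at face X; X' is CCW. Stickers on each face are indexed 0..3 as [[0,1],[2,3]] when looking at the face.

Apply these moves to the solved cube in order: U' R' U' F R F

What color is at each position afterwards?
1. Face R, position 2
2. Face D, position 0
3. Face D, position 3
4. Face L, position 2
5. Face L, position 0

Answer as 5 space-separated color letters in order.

After move 1 (U'): U=WWWW F=OOGG R=GGRR B=RRBB L=BBOO
After move 2 (R'): R=GRGR U=WBWR F=OWGW D=YOYG B=YRYB
After move 3 (U'): U=BRWW F=BBGW R=OWGR B=GRYB L=YROO
After move 4 (F): F=GBWB U=BROR R=WWWR D=GOYG L=YYOO
After move 5 (R): R=WWRW U=BBOB F=GOWG D=GYYG B=RRRB
After move 6 (F): F=WGGO U=BBOY R=OWBW D=RWYG L=YGOY
Query 1: R[2] = B
Query 2: D[0] = R
Query 3: D[3] = G
Query 4: L[2] = O
Query 5: L[0] = Y

Answer: B R G O Y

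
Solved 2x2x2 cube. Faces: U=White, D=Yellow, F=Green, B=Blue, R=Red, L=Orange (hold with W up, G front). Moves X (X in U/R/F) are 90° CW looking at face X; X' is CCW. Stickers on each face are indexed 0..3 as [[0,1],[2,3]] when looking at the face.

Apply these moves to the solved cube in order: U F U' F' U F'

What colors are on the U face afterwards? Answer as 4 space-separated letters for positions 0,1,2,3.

Answer: G W W R

Derivation:
After move 1 (U): U=WWWW F=RRGG R=BBRR B=OOBB L=GGOO
After move 2 (F): F=GRGR U=WWOG R=WBWR D=RBYY L=GYOY
After move 3 (U'): U=WGWO F=GYGR R=GRWR B=WBBB L=OOOY
After move 4 (F'): F=YRGG U=WGGW R=BRRR D=OYYY L=OOOW
After move 5 (U): U=GWWG F=BRGG R=WBRR B=OOBB L=YROW
After move 6 (F'): F=RGBG U=GWWR R=YBOR D=RWYY L=YGOW
Query: U face = GWWR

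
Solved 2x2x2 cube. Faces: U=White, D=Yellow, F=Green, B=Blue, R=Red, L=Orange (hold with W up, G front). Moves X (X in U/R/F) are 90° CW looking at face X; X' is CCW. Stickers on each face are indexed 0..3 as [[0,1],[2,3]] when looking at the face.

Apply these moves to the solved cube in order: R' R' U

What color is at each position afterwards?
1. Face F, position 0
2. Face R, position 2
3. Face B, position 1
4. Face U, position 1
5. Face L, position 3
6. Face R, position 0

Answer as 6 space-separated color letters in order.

After move 1 (R'): R=RRRR U=WBWB F=GWGW D=YGYG B=YBYB
After move 2 (R'): R=RRRR U=WYWY F=GBGB D=YWYW B=GBGB
After move 3 (U): U=WWYY F=RRGB R=GBRR B=OOGB L=GBOO
Query 1: F[0] = R
Query 2: R[2] = R
Query 3: B[1] = O
Query 4: U[1] = W
Query 5: L[3] = O
Query 6: R[0] = G

Answer: R R O W O G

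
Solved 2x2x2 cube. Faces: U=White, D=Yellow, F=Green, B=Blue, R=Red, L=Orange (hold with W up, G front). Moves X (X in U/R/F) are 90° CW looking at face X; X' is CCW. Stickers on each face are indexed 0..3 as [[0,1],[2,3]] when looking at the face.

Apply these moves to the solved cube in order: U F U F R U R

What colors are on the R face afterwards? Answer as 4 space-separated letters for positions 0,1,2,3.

After move 1 (U): U=WWWW F=RRGG R=BBRR B=OOBB L=GGOO
After move 2 (F): F=GRGR U=WWOG R=WBWR D=RBYY L=GYOY
After move 3 (U): U=OWGW F=WBGR R=OOWR B=GYBB L=GROY
After move 4 (F): F=GWRB U=OWYR R=GOWR D=WOYY L=GROB
After move 5 (R): R=WGRO U=OWYB F=GORY D=WBYG B=RYWB
After move 6 (U): U=YOBW F=WGRY R=RYRO B=GRWB L=GOOB
After move 7 (R): R=RROY U=YGBY F=WBRG D=WWYG B=WROB
Query: R face = RROY

Answer: R R O Y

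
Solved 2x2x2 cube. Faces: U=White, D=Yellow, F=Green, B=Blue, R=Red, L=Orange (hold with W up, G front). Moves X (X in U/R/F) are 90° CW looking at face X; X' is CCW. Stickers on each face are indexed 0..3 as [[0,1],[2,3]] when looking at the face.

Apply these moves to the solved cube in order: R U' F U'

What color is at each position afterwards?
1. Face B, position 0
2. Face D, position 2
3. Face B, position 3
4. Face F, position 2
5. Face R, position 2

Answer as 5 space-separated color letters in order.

Answer: W Y B Y W

Derivation:
After move 1 (R): R=RRRR U=WGWG F=GYGY D=YBYB B=WBWB
After move 2 (U'): U=GGWW F=OOGY R=GYRR B=RRWB L=WBOO
After move 3 (F): F=GOYO U=GGOB R=WYWR D=RGYB L=WYOB
After move 4 (U'): U=GBGO F=WYYO R=GOWR B=WYWB L=RROB
Query 1: B[0] = W
Query 2: D[2] = Y
Query 3: B[3] = B
Query 4: F[2] = Y
Query 5: R[2] = W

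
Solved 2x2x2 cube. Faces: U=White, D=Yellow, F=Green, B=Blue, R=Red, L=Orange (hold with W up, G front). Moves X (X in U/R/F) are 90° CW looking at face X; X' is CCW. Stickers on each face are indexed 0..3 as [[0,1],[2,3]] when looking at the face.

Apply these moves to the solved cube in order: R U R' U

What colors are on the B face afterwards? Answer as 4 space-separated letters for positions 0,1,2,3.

Answer: G Y B B

Derivation:
After move 1 (R): R=RRRR U=WGWG F=GYGY D=YBYB B=WBWB
After move 2 (U): U=WWGG F=RRGY R=WBRR B=OOWB L=GYOO
After move 3 (R'): R=BRWR U=WWGO F=RWGG D=YRYY B=BOBB
After move 4 (U): U=GWOW F=BRGG R=BOWR B=GYBB L=RWOO
Query: B face = GYBB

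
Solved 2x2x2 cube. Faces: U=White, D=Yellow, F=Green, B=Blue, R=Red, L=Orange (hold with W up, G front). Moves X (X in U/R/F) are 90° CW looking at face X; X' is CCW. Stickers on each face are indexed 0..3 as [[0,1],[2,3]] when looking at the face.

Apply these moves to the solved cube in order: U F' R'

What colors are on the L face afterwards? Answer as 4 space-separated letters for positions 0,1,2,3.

Answer: G W O W

Derivation:
After move 1 (U): U=WWWW F=RRGG R=BBRR B=OOBB L=GGOO
After move 2 (F'): F=RGRG U=WWBR R=YBYR D=GOYY L=GWOW
After move 3 (R'): R=BRYY U=WBBO F=RWRR D=GGYG B=YOOB
Query: L face = GWOW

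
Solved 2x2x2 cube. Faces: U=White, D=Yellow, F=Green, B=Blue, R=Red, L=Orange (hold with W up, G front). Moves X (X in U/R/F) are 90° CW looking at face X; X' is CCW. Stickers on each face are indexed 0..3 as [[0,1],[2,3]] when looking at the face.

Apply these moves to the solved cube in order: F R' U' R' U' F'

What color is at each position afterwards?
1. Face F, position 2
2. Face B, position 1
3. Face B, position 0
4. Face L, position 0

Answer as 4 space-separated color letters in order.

Answer: Y W W G

Derivation:
After move 1 (F): F=GGGG U=WWOO R=WRWR D=RRYY L=OYOY
After move 2 (R'): R=RRWW U=WBOB F=GWGO D=RGYG B=YBRB
After move 3 (U'): U=BBWO F=OYGO R=GWWW B=RRRB L=YBOY
After move 4 (R'): R=WWGW U=BRWR F=OBGO D=RYYO B=GRGB
After move 5 (U'): U=RRBW F=YBGO R=OBGW B=WWGB L=GROY
After move 6 (F'): F=BOYG U=RROG R=YBRW D=RYYO L=GWOB
Query 1: F[2] = Y
Query 2: B[1] = W
Query 3: B[0] = W
Query 4: L[0] = G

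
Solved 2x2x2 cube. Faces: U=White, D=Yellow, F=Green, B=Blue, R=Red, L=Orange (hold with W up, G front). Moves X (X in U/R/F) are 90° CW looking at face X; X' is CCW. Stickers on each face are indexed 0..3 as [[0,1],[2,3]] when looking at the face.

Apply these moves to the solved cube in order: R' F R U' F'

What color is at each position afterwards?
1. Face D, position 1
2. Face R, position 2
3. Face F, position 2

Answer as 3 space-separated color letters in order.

After move 1 (R'): R=RRRR U=WBWB F=GWGW D=YGYG B=YBYB
After move 2 (F): F=GGWW U=WBOO R=WRBR D=RRYG L=OYOG
After move 3 (R): R=BWRR U=WGOW F=GRWG D=RYYY B=OBBB
After move 4 (U'): U=GWWO F=OYWG R=GRRR B=BWBB L=OBOG
After move 5 (F'): F=YGOW U=GWGR R=YRRR D=BGYY L=OOOW
Query 1: D[1] = G
Query 2: R[2] = R
Query 3: F[2] = O

Answer: G R O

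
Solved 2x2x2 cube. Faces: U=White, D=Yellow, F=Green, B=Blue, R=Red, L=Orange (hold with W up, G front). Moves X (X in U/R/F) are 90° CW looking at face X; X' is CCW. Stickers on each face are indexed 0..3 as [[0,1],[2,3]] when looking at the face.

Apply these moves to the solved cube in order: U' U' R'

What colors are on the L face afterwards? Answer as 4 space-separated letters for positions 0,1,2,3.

After move 1 (U'): U=WWWW F=OOGG R=GGRR B=RRBB L=BBOO
After move 2 (U'): U=WWWW F=BBGG R=OORR B=GGBB L=RROO
After move 3 (R'): R=OROR U=WBWG F=BWGW D=YBYG B=YGYB
Query: L face = RROO

Answer: R R O O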